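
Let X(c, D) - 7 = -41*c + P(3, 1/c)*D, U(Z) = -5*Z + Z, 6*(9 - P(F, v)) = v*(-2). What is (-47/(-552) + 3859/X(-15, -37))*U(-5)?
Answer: 241176335/899898 ≈ 268.00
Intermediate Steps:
P(F, v) = 9 + v/3 (P(F, v) = 9 - v*(-2)/6 = 9 - (-1)*v/3 = 9 + v/3)
U(Z) = -4*Z
X(c, D) = 7 - 41*c + D*(9 + 1/(3*c)) (X(c, D) = 7 + (-41*c + (9 + 1/(3*c))*D) = 7 + (-41*c + D*(9 + 1/(3*c))) = 7 - 41*c + D*(9 + 1/(3*c)))
(-47/(-552) + 3859/X(-15, -37))*U(-5) = (-47/(-552) + 3859/(7 - 41*(-15) + 9*(-37) + (⅓)*(-37)/(-15)))*(-4*(-5)) = (-47*(-1/552) + 3859/(7 + 615 - 333 + (⅓)*(-37)*(-1/15)))*20 = (47/552 + 3859/(7 + 615 - 333 + 37/45))*20 = (47/552 + 3859/(13042/45))*20 = (47/552 + 3859*(45/13042))*20 = (47/552 + 173655/13042)*20 = (48235267/3599592)*20 = 241176335/899898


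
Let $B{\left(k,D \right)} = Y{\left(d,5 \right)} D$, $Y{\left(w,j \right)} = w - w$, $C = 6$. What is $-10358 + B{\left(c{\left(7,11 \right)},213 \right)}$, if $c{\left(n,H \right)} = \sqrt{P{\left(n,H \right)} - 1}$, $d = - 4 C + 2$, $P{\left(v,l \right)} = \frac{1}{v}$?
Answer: $-10358$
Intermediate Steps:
$d = -22$ ($d = \left(-4\right) 6 + 2 = -24 + 2 = -22$)
$c{\left(n,H \right)} = \sqrt{-1 + \frac{1}{n}}$ ($c{\left(n,H \right)} = \sqrt{\frac{1}{n} - 1} = \sqrt{-1 + \frac{1}{n}}$)
$Y{\left(w,j \right)} = 0$
$B{\left(k,D \right)} = 0$ ($B{\left(k,D \right)} = 0 D = 0$)
$-10358 + B{\left(c{\left(7,11 \right)},213 \right)} = -10358 + 0 = -10358$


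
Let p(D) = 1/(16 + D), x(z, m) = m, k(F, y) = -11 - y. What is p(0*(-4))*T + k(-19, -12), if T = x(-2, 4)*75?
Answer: 79/4 ≈ 19.750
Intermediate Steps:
T = 300 (T = 4*75 = 300)
p(0*(-4))*T + k(-19, -12) = 300/(16 + 0*(-4)) + (-11 - 1*(-12)) = 300/(16 + 0) + (-11 + 12) = 300/16 + 1 = (1/16)*300 + 1 = 75/4 + 1 = 79/4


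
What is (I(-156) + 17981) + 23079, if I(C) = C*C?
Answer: 65396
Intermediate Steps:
I(C) = C²
(I(-156) + 17981) + 23079 = ((-156)² + 17981) + 23079 = (24336 + 17981) + 23079 = 42317 + 23079 = 65396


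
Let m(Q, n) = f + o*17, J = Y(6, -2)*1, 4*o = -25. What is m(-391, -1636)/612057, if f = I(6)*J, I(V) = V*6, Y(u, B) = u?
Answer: 439/2448228 ≈ 0.00017931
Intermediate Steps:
o = -25/4 (o = (¼)*(-25) = -25/4 ≈ -6.2500)
I(V) = 6*V
J = 6 (J = 6*1 = 6)
f = 216 (f = (6*6)*6 = 36*6 = 216)
m(Q, n) = 439/4 (m(Q, n) = 216 - 25/4*17 = 216 - 425/4 = 439/4)
m(-391, -1636)/612057 = (439/4)/612057 = (439/4)*(1/612057) = 439/2448228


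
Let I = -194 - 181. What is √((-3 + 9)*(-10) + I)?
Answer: I*√435 ≈ 20.857*I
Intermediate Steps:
I = -375
√((-3 + 9)*(-10) + I) = √((-3 + 9)*(-10) - 375) = √(6*(-10) - 375) = √(-60 - 375) = √(-435) = I*√435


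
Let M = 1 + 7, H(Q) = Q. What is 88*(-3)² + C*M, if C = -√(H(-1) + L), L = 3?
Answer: 792 - 8*√2 ≈ 780.69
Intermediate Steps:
C = -√2 (C = -√(-1 + 3) = -√2 ≈ -1.4142)
M = 8
88*(-3)² + C*M = 88*(-3)² - √2*8 = 88*9 - 8*√2 = 792 - 8*√2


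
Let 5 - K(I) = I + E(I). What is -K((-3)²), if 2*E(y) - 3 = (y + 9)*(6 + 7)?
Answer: 245/2 ≈ 122.50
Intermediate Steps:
E(y) = 60 + 13*y/2 (E(y) = 3/2 + ((y + 9)*(6 + 7))/2 = 3/2 + ((9 + y)*13)/2 = 3/2 + (117 + 13*y)/2 = 3/2 + (117/2 + 13*y/2) = 60 + 13*y/2)
K(I) = -55 - 15*I/2 (K(I) = 5 - (I + (60 + 13*I/2)) = 5 - (60 + 15*I/2) = 5 + (-60 - 15*I/2) = -55 - 15*I/2)
-K((-3)²) = -(-55 - 15/2*(-3)²) = -(-55 - 15/2*9) = -(-55 - 135/2) = -1*(-245/2) = 245/2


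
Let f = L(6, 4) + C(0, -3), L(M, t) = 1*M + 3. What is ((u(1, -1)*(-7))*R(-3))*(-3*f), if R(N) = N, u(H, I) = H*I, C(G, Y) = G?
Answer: 567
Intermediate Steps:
L(M, t) = 3 + M (L(M, t) = M + 3 = 3 + M)
f = 9 (f = (3 + 6) + 0 = 9 + 0 = 9)
((u(1, -1)*(-7))*R(-3))*(-3*f) = (((1*(-1))*(-7))*(-3))*(-3*9) = (-1*(-7)*(-3))*(-27) = (7*(-3))*(-27) = -21*(-27) = 567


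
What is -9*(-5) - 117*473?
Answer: -55296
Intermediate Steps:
-9*(-5) - 117*473 = 45 - 55341 = -55296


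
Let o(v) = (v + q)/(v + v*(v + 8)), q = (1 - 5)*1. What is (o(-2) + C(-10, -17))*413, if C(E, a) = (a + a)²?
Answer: 477605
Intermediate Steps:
q = -4 (q = -4*1 = -4)
o(v) = (-4 + v)/(v + v*(8 + v)) (o(v) = (v - 4)/(v + v*(v + 8)) = (-4 + v)/(v + v*(8 + v)))
C(E, a) = 4*a² (C(E, a) = (2*a)² = 4*a²)
(o(-2) + C(-10, -17))*413 = ((-4 - 2)/((-2)*(9 - 2)) + 4*(-17)²)*413 = (-½*(-6)/7 + 4*289)*413 = (-½*⅐*(-6) + 1156)*413 = (3/7 + 1156)*413 = (8095/7)*413 = 477605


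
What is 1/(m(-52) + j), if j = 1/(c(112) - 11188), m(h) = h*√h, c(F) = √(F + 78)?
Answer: (-11188 + √190)/(1 + 104*I*√13*(11188 - √190)) ≈ -6.3646e-10 + 0.0026668*I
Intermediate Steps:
c(F) = √(78 + F)
m(h) = h^(3/2)
j = 1/(-11188 + √190) (j = 1/(√(78 + 112) - 11188) = 1/(√190 - 11188) = 1/(-11188 + √190) ≈ -8.9492e-5)
1/(m(-52) + j) = 1/((-52)^(3/2) + (-5594/62585577 - √190/125171154)) = 1/(-104*I*√13 + (-5594/62585577 - √190/125171154)) = 1/(-5594/62585577 - √190/125171154 - 104*I*√13)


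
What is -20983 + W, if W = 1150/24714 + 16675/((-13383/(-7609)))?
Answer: -70450822799/6124953 ≈ -11502.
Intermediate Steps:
W = 58069066000/6124953 (W = 1150*(1/24714) + 16675/((-13383*(-1/7609))) = 575/12357 + 16675/(13383/7609) = 575/12357 + 16675*(7609/13383) = 575/12357 + 126880075/13383 = 58069066000/6124953 ≈ 9480.7)
-20983 + W = -20983 + 58069066000/6124953 = -70450822799/6124953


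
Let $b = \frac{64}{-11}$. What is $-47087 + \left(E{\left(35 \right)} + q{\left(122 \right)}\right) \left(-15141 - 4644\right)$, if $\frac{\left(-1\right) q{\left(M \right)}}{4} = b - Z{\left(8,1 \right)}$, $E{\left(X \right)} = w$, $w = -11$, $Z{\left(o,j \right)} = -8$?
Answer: $\frac{3775388}{11} \approx 3.4322 \cdot 10^{5}$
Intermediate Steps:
$b = - \frac{64}{11}$ ($b = 64 \left(- \frac{1}{11}\right) = - \frac{64}{11} \approx -5.8182$)
$E{\left(X \right)} = -11$
$q{\left(M \right)} = - \frac{96}{11}$ ($q{\left(M \right)} = - 4 \left(- \frac{64}{11} - -8\right) = - 4 \left(- \frac{64}{11} + 8\right) = \left(-4\right) \frac{24}{11} = - \frac{96}{11}$)
$-47087 + \left(E{\left(35 \right)} + q{\left(122 \right)}\right) \left(-15141 - 4644\right) = -47087 + \left(-11 - \frac{96}{11}\right) \left(-15141 - 4644\right) = -47087 - - \frac{4293345}{11} = -47087 + \frac{4293345}{11} = \frac{3775388}{11}$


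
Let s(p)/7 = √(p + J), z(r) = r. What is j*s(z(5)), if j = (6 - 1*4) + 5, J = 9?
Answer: 49*√14 ≈ 183.34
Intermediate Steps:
s(p) = 7*√(9 + p) (s(p) = 7*√(p + 9) = 7*√(9 + p))
j = 7 (j = (6 - 4) + 5 = 2 + 5 = 7)
j*s(z(5)) = 7*(7*√(9 + 5)) = 7*(7*√14) = 49*√14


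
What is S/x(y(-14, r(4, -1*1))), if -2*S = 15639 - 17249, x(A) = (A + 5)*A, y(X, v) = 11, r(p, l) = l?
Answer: 805/176 ≈ 4.5739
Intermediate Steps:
x(A) = A*(5 + A) (x(A) = (5 + A)*A = A*(5 + A))
S = 805 (S = -(15639 - 17249)/2 = -½*(-1610) = 805)
S/x(y(-14, r(4, -1*1))) = 805/((11*(5 + 11))) = 805/((11*16)) = 805/176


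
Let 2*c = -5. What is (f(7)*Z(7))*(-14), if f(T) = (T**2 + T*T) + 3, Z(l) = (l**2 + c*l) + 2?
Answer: -47369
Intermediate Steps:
c = -5/2 (c = (1/2)*(-5) = -5/2 ≈ -2.5000)
Z(l) = 2 + l**2 - 5*l/2 (Z(l) = (l**2 - 5*l/2) + 2 = 2 + l**2 - 5*l/2)
f(T) = 3 + 2*T**2 (f(T) = (T**2 + T**2) + 3 = 2*T**2 + 3 = 3 + 2*T**2)
(f(7)*Z(7))*(-14) = ((3 + 2*7**2)*(2 + 7**2 - 5/2*7))*(-14) = ((3 + 2*49)*(2 + 49 - 35/2))*(-14) = ((3 + 98)*(67/2))*(-14) = (101*(67/2))*(-14) = (6767/2)*(-14) = -47369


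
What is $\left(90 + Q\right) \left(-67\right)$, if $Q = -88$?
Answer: $-134$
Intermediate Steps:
$\left(90 + Q\right) \left(-67\right) = \left(90 - 88\right) \left(-67\right) = 2 \left(-67\right) = -134$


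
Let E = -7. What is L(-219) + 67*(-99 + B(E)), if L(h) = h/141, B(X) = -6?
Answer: -330718/47 ≈ -7036.6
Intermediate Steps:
L(h) = h/141 (L(h) = h*(1/141) = h/141)
L(-219) + 67*(-99 + B(E)) = (1/141)*(-219) + 67*(-99 - 6) = -73/47 + 67*(-105) = -73/47 - 7035 = -330718/47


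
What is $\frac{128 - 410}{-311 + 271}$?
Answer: $\frac{141}{20} \approx 7.05$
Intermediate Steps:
$\frac{128 - 410}{-311 + 271} = - \frac{282}{-40} = \left(-282\right) \left(- \frac{1}{40}\right) = \frac{141}{20}$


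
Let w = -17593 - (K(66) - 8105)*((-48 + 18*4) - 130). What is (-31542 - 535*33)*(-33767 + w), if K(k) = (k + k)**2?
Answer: -46070727438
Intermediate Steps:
K(k) = 4*k**2 (K(k) = (2*k)**2 = 4*k**2)
w = 970221 (w = -17593 - (4*66**2 - 8105)*((-48 + 18*4) - 130) = -17593 - (4*4356 - 8105)*((-48 + 72) - 130) = -17593 - (17424 - 8105)*(24 - 130) = -17593 - 9319*(-106) = -17593 - 1*(-987814) = -17593 + 987814 = 970221)
(-31542 - 535*33)*(-33767 + w) = (-31542 - 535*33)*(-33767 + 970221) = (-31542 - 17655)*936454 = -49197*936454 = -46070727438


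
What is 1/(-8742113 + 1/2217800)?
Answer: -2217800/19388258211399 ≈ -1.1439e-7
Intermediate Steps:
1/(-8742113 + 1/2217800) = 1/(-19388258211399/2217800) = -2217800/19388258211399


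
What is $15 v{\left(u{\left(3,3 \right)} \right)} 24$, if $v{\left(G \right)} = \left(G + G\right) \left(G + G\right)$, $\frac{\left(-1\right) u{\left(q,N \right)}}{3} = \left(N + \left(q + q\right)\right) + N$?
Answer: $1866240$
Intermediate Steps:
$u{\left(q,N \right)} = - 6 N - 6 q$ ($u{\left(q,N \right)} = - 3 \left(\left(N + \left(q + q\right)\right) + N\right) = - 3 \left(\left(N + 2 q\right) + N\right) = - 3 \left(2 N + 2 q\right) = - 6 N - 6 q$)
$v{\left(G \right)} = 4 G^{2}$ ($v{\left(G \right)} = 2 G 2 G = 4 G^{2}$)
$15 v{\left(u{\left(3,3 \right)} \right)} 24 = 15 \cdot 4 \left(\left(-6\right) 3 - 18\right)^{2} \cdot 24 = 15 \cdot 4 \left(-18 - 18\right)^{2} \cdot 24 = 15 \cdot 4 \left(-36\right)^{2} \cdot 24 = 15 \cdot 4 \cdot 1296 \cdot 24 = 15 \cdot 5184 \cdot 24 = 77760 \cdot 24 = 1866240$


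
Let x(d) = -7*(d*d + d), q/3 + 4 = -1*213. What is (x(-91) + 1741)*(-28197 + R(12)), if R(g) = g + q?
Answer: 1602964404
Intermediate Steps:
q = -651 (q = -12 + 3*(-1*213) = -12 + 3*(-213) = -12 - 639 = -651)
x(d) = -7*d - 7*d² (x(d) = -7*(d² + d) = -7*(d + d²) = -7*d - 7*d²)
R(g) = -651 + g (R(g) = g - 651 = -651 + g)
(x(-91) + 1741)*(-28197 + R(12)) = (-7*(-91)*(1 - 91) + 1741)*(-28197 + (-651 + 12)) = (-7*(-91)*(-90) + 1741)*(-28197 - 639) = (-57330 + 1741)*(-28836) = -55589*(-28836) = 1602964404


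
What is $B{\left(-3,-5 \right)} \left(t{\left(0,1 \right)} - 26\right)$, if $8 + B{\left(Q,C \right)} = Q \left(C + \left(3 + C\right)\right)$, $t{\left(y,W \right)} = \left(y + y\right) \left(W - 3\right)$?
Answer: $-338$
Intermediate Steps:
$t{\left(y,W \right)} = 2 y \left(-3 + W\right)$
$B{\left(Q,C \right)} = -8 + Q \left(3 + 2 C\right)$ ($B{\left(Q,C \right)} = -8 + Q \left(C + \left(3 + C\right)\right) = -8 + Q \left(3 + 2 C\right)$)
$B{\left(-3,-5 \right)} \left(t{\left(0,1 \right)} - 26\right) = \left(-8 + 3 \left(-3\right) + 2 \left(-5\right) \left(-3\right)\right) \left(2 \cdot 0 \left(-3 + 1\right) - 26\right) = \left(-8 - 9 + 30\right) \left(2 \cdot 0 \left(-2\right) - 26\right) = 13 \left(0 - 26\right) = 13 \left(-26\right) = -338$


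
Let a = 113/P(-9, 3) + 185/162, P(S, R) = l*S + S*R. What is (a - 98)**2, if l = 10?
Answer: 42443004289/4435236 ≈ 9569.5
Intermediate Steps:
P(S, R) = 10*S + R*S (P(S, R) = 10*S + S*R = 10*S + R*S)
a = 371/2106 (a = 113/((-9*(10 + 3))) + 185/162 = 113/((-9*13)) + 185*(1/162) = 113/(-117) + 185/162 = 113*(-1/117) + 185/162 = -113/117 + 185/162 = 371/2106 ≈ 0.17616)
(a - 98)**2 = (371/2106 - 98)**2 = (-206017/2106)**2 = 42443004289/4435236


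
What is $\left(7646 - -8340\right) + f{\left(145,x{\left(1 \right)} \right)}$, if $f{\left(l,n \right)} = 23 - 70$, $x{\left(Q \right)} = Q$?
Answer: $15939$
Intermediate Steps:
$f{\left(l,n \right)} = -47$
$\left(7646 - -8340\right) + f{\left(145,x{\left(1 \right)} \right)} = \left(7646 - -8340\right) - 47 = \left(7646 + 8340\right) - 47 = 15986 - 47 = 15939$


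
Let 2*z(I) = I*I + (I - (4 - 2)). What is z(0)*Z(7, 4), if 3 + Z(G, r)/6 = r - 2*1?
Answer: 6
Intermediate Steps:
Z(G, r) = -30 + 6*r (Z(G, r) = -18 + 6*(r - 2*1) = -18 + 6*(r - 2) = -18 + 6*(-2 + r) = -18 + (-12 + 6*r) = -30 + 6*r)
z(I) = -1 + I/2 + I²/2 (z(I) = (I*I + (I - (4 - 2)))/2 = (I² + (I - 1*2))/2 = (I² + (I - 2))/2 = (I² + (-2 + I))/2 = (-2 + I + I²)/2 = -1 + I/2 + I²/2)
z(0)*Z(7, 4) = (-1 + (½)*0 + (½)*0²)*(-30 + 6*4) = (-1 + 0 + (½)*0)*(-30 + 24) = (-1 + 0 + 0)*(-6) = -1*(-6) = 6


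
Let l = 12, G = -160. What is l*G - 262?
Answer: -2182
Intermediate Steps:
l*G - 262 = 12*(-160) - 262 = -1920 - 262 = -2182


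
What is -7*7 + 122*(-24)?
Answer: -2977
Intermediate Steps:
-7*7 + 122*(-24) = -49 - 2928 = -2977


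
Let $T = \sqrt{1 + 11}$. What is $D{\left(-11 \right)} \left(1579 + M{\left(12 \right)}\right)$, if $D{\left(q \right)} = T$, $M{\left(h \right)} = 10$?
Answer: $3178 \sqrt{3} \approx 5504.5$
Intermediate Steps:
$T = 2 \sqrt{3}$ ($T = \sqrt{12} = 2 \sqrt{3} \approx 3.4641$)
$D{\left(q \right)} = 2 \sqrt{3}$
$D{\left(-11 \right)} \left(1579 + M{\left(12 \right)}\right) = 2 \sqrt{3} \left(1579 + 10\right) = 2 \sqrt{3} \cdot 1589 = 3178 \sqrt{3}$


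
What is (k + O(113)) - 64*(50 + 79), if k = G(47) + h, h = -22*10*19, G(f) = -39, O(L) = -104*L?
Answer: -24227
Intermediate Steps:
h = -4180 (h = -220*19 = -4180)
k = -4219 (k = -39 - 4180 = -4219)
(k + O(113)) - 64*(50 + 79) = (-4219 - 104*113) - 64*(50 + 79) = (-4219 - 11752) - 64*129 = -15971 - 8256 = -24227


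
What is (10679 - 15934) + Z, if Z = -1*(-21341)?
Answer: 16086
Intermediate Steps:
Z = 21341
(10679 - 15934) + Z = (10679 - 15934) + 21341 = -5255 + 21341 = 16086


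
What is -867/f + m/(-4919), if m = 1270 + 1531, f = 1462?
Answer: -491755/423034 ≈ -1.1624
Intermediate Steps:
m = 2801
-867/f + m/(-4919) = -867/1462 + 2801/(-4919) = -867*1/1462 + 2801*(-1/4919) = -51/86 - 2801/4919 = -491755/423034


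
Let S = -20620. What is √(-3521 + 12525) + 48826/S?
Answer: -24413/10310 + 2*√2251 ≈ 92.521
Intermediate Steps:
√(-3521 + 12525) + 48826/S = √(-3521 + 12525) + 48826/(-20620) = √9004 + 48826*(-1/20620) = 2*√2251 - 24413/10310 = -24413/10310 + 2*√2251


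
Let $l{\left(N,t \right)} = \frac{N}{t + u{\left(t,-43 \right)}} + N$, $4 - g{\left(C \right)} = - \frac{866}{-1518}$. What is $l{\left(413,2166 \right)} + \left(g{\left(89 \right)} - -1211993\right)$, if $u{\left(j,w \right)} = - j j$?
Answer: $\frac{479473848508307}{395471890} \approx 1.2124 \cdot 10^{6}$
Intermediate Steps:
$g{\left(C \right)} = \frac{2603}{759}$ ($g{\left(C \right)} = 4 - - \frac{866}{-1518} = 4 - \left(-866\right) \left(- \frac{1}{1518}\right) = 4 - \frac{433}{759} = \frac{2603}{759}$)
$u{\left(j,w \right)} = - j^{2}$
$l{\left(N,t \right)} = N + \frac{N}{t - t^{2}}$ ($l{\left(N,t \right)} = \frac{N}{t - t^{2}} + N = N + \frac{N}{t - t^{2}}$)
$l{\left(413,2166 \right)} + \left(g{\left(89 \right)} - -1211993\right) = \frac{413 \left(-1 + 2166^{2} - 2166\right)}{2166 \left(-1 + 2166\right)} + \left(\frac{2603}{759} - -1211993\right) = 413 \cdot \frac{1}{2166} \cdot \frac{1}{2165} \left(-1 + 4691556 - 2166\right) + \left(\frac{2603}{759} + 1211993\right) = 413 \cdot \frac{1}{2166} \cdot \frac{1}{2165} \cdot 4689389 + \frac{919905290}{759} = \frac{1936717657}{4689390} + \frac{919905290}{759} = \frac{479473848508307}{395471890}$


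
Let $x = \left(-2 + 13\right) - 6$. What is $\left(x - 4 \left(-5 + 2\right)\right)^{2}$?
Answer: $289$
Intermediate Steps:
$x = 5$ ($x = 11 - 6 = 5$)
$\left(x - 4 \left(-5 + 2\right)\right)^{2} = \left(5 - 4 \left(-5 + 2\right)\right)^{2} = \left(5 - -12\right)^{2} = \left(5 + 12\right)^{2} = 17^{2} = 289$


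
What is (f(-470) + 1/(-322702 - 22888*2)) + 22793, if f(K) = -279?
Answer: 8295913691/368478 ≈ 22514.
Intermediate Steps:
(f(-470) + 1/(-322702 - 22888*2)) + 22793 = (-279 + 1/(-322702 - 22888*2)) + 22793 = (-279 + 1/(-322702 - 45776)) + 22793 = (-279 + 1/(-368478)) + 22793 = (-279 - 1/368478) + 22793 = -102805363/368478 + 22793 = 8295913691/368478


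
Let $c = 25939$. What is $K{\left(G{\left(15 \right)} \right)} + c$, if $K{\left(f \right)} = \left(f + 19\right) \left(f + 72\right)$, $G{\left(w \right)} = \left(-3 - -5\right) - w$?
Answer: $26293$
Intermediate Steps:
$G{\left(w \right)} = 2 - w$ ($G{\left(w \right)} = \left(-3 + 5\right) - w = 2 - w$)
$K{\left(f \right)} = \left(19 + f\right) \left(72 + f\right)$
$K{\left(G{\left(15 \right)} \right)} + c = \left(1368 + \left(2 - 15\right)^{2} + 91 \left(2 - 15\right)\right) + 25939 = \left(1368 + \left(-13\right)^{2} + 91 \left(-13\right)\right) + 25939 = \left(1368 + 169 - 1183\right) + 25939 = 354 + 25939 = 26293$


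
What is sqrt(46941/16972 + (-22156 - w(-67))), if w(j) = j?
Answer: I*sqrt(1590478226781)/8486 ≈ 148.61*I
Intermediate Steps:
sqrt(46941/16972 + (-22156 - w(-67))) = sqrt(46941/16972 + (-22156 - 1*(-67))) = sqrt(46941*(1/16972) + (-22156 + 67)) = sqrt(46941/16972 - 22089) = sqrt(-374847567/16972) = I*sqrt(1590478226781)/8486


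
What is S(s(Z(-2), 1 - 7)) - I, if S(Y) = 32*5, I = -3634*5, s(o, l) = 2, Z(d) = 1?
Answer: 18330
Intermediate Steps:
I = -18170
S(Y) = 160
S(s(Z(-2), 1 - 7)) - I = 160 - 1*(-18170) = 160 + 18170 = 18330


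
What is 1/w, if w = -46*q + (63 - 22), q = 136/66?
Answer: -33/1775 ≈ -0.018592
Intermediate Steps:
q = 68/33 (q = 136*(1/66) = 68/33 ≈ 2.0606)
w = -1775/33 (w = -46*68/33 + (63 - 22) = -3128/33 + 41 = -1775/33 ≈ -53.788)
1/w = 1/(-1775/33) = -33/1775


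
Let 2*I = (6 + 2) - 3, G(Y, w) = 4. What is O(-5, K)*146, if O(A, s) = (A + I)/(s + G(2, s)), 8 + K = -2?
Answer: 365/6 ≈ 60.833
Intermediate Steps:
K = -10 (K = -8 - 2 = -10)
I = 5/2 (I = ((6 + 2) - 3)/2 = (8 - 3)/2 = (½)*5 = 5/2 ≈ 2.5000)
O(A, s) = (5/2 + A)/(4 + s) (O(A, s) = (A + 5/2)/(s + 4) = (5/2 + A)/(4 + s))
O(-5, K)*146 = ((5/2 - 5)/(4 - 10))*146 = (-5/2/(-6))*146 = -⅙*(-5/2)*146 = (5/12)*146 = 365/6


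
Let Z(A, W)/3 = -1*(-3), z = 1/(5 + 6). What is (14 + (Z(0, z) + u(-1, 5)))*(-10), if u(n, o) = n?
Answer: -220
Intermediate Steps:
z = 1/11 ≈ 0.090909
Z(A, W) = 9 (Z(A, W) = 3*(-1*(-3)) = 3*3 = 9)
(14 + (Z(0, z) + u(-1, 5)))*(-10) = (14 + (9 - 1))*(-10) = (14 + 8)*(-10) = 22*(-10) = -220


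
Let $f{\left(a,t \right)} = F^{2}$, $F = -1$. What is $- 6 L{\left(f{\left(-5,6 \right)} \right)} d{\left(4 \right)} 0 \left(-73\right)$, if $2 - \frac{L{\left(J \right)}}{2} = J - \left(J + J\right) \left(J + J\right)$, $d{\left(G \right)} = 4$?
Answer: $0$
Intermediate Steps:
$f{\left(a,t \right)} = 1$ ($f{\left(a,t \right)} = \left(-1\right)^{2} = 1$)
$L{\left(J \right)} = 4 - 2 J + 8 J^{2}$ ($L{\left(J \right)} = 4 - 2 \left(J - \left(J + J\right) \left(J + J\right)\right) = 4 - 2 \left(J - 2 J 2 J\right) = 4 - 2 \left(J - 4 J^{2}\right) = 4 + \left(- 2 J + 8 J^{2}\right) = 4 - 2 J + 8 J^{2}$)
$- 6 L{\left(f{\left(-5,6 \right)} \right)} d{\left(4 \right)} 0 \left(-73\right) = - 6 \left(4 - 2 + 8 \cdot 1^{2}\right) 4 \cdot 0 \left(-73\right) = - 6 \left(4 - 2 + 8 \cdot 1\right) 4 \cdot 0 \left(-73\right) = - 6 \left(4 - 2 + 8\right) 4 \cdot 0 \left(-73\right) = - 6 \cdot 10 \cdot 4 \cdot 0 \left(-73\right) = - 6 \cdot 40 \cdot 0 \left(-73\right) = \left(-6\right) 0 \left(-73\right) = 0 \left(-73\right) = 0$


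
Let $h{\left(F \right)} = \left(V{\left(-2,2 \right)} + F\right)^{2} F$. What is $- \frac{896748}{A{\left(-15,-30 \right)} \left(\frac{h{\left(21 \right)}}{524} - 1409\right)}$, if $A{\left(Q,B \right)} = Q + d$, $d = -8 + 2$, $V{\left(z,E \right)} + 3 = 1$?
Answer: $- \frac{156631984}{5115145} \approx -30.621$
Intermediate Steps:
$V{\left(z,E \right)} = -2$ ($V{\left(z,E \right)} = -3 + 1 = -2$)
$d = -6$
$h{\left(F \right)} = F \left(-2 + F\right)^{2}$ ($h{\left(F \right)} = \left(-2 + F\right)^{2} F = F \left(-2 + F\right)^{2}$)
$A{\left(Q,B \right)} = -6 + Q$ ($A{\left(Q,B \right)} = Q - 6 = -6 + Q$)
$- \frac{896748}{A{\left(-15,-30 \right)} \left(\frac{h{\left(21 \right)}}{524} - 1409\right)} = - \frac{896748}{\left(-6 - 15\right) \left(\frac{21 \left(-2 + 21\right)^{2}}{524} - 1409\right)} = - \frac{896748}{\left(-21\right) \left(21 \cdot 19^{2} \cdot \frac{1}{524} - 1409\right)} = - \frac{896748}{\left(-21\right) \left(21 \cdot 361 \cdot \frac{1}{524} - 1409\right)} = - \frac{896748}{\left(-21\right) \left(7581 \cdot \frac{1}{524} - 1409\right)} = - \frac{896748}{\left(-21\right) \left(\frac{7581}{524} - 1409\right)} = - \frac{896748}{\left(-21\right) \left(- \frac{730735}{524}\right)} = - \frac{896748}{\frac{15345435}{524}} = \left(-896748\right) \frac{524}{15345435} = - \frac{156631984}{5115145}$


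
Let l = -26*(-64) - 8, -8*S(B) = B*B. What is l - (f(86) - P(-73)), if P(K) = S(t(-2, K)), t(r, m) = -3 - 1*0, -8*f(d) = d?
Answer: 13325/8 ≈ 1665.6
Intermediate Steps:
f(d) = -d/8
t(r, m) = -3 (t(r, m) = -3 + 0 = -3)
S(B) = -B²/8 (S(B) = -B*B/8 = -B²/8)
P(K) = -9/8 (P(K) = -⅛*(-3)² = -⅛*9 = -9/8)
l = 1656 (l = 1664 - 8 = 1656)
l - (f(86) - P(-73)) = 1656 - (-⅛*86 - 1*(-9/8)) = 1656 - (-43/4 + 9/8) = 1656 - 1*(-77/8) = 1656 + 77/8 = 13325/8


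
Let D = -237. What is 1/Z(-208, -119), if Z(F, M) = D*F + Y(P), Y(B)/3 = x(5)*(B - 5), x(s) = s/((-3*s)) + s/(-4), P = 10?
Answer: 4/197089 ≈ 2.0295e-5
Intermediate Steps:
x(s) = -1/3 - s/4 (x(s) = s*(-1/(3*s)) + s*(-1/4) = -1/3 - s/4)
Y(B) = 95/4 - 19*B/4 (Y(B) = 3*((-1/3 - 1/4*5)*(B - 5)) = 3*((-1/3 - 5/4)*(-5 + B)) = 3*(-19*(-5 + B)/12) = 3*(95/12 - 19*B/12) = 95/4 - 19*B/4)
Z(F, M) = -95/4 - 237*F (Z(F, M) = -237*F + (95/4 - 19/4*10) = -237*F + (95/4 - 95/2) = -237*F - 95/4 = -95/4 - 237*F)
1/Z(-208, -119) = 1/(-95/4 - 237*(-208)) = 1/(-95/4 + 49296) = 1/(197089/4) = 4/197089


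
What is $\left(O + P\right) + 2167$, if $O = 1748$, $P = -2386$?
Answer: $1529$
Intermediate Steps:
$\left(O + P\right) + 2167 = \left(1748 - 2386\right) + 2167 = -638 + 2167 = 1529$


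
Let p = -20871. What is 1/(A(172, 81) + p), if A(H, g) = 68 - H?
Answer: -1/20975 ≈ -4.7676e-5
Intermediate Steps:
1/(A(172, 81) + p) = 1/((68 - 1*172) - 20871) = 1/((68 - 172) - 20871) = 1/(-104 - 20871) = 1/(-20975) = -1/20975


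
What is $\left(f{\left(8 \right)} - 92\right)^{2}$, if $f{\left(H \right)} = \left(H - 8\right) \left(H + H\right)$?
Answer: $8464$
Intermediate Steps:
$f{\left(H \right)} = 2 H \left(-8 + H\right)$ ($f{\left(H \right)} = \left(-8 + H\right) 2 H = 2 H \left(-8 + H\right)$)
$\left(f{\left(8 \right)} - 92\right)^{2} = \left(2 \cdot 8 \left(-8 + 8\right) - 92\right)^{2} = \left(2 \cdot 8 \cdot 0 - 92\right)^{2} = \left(0 - 92\right)^{2} = \left(-92\right)^{2} = 8464$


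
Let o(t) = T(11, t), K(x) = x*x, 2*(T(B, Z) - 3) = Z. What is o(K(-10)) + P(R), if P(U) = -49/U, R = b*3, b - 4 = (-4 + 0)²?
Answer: 3131/60 ≈ 52.183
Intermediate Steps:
T(B, Z) = 3 + Z/2
b = 20 (b = 4 + (-4 + 0)² = 4 + (-4)² = 4 + 16 = 20)
R = 60 (R = 20*3 = 60)
K(x) = x²
o(t) = 3 + t/2
o(K(-10)) + P(R) = (3 + (½)*(-10)²) - 49/60 = (3 + (½)*100) - 49*1/60 = (3 + 50) - 49/60 = 53 - 49/60 = 3131/60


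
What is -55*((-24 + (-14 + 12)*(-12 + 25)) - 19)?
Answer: 3795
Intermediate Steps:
-55*((-24 + (-14 + 12)*(-12 + 25)) - 19) = -55*((-24 - 2*13) - 19) = -55*((-24 - 26) - 19) = -55*(-50 - 19) = -55*(-69) = 3795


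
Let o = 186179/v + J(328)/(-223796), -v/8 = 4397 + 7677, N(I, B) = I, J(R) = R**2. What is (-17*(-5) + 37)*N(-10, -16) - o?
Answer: -6580141018457/5404225808 ≈ -1217.6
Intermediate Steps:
v = -96592 (v = -8*(4397 + 7677) = -8*12074 = -96592)
o = -13014467303/5404225808 (o = 186179/(-96592) + 328**2/(-223796) = 186179*(-1/96592) + 107584*(-1/223796) = -186179/96592 - 26896/55949 = -13014467303/5404225808 ≈ -2.4082)
(-17*(-5) + 37)*N(-10, -16) - o = (-17*(-5) + 37)*(-10) - 1*(-13014467303/5404225808) = (85 + 37)*(-10) + 13014467303/5404225808 = 122*(-10) + 13014467303/5404225808 = -1220 + 13014467303/5404225808 = -6580141018457/5404225808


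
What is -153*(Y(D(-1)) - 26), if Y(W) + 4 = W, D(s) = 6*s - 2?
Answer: 5814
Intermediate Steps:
D(s) = -2 + 6*s
Y(W) = -4 + W
-153*(Y(D(-1)) - 26) = -153*((-4 + (-2 + 6*(-1))) - 26) = -153*((-4 + (-2 - 6)) - 26) = -153*((-4 - 8) - 26) = -153*(-12 - 26) = -153*(-38) = 5814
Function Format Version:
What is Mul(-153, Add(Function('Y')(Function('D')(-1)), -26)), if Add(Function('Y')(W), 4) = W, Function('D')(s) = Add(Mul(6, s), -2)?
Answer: 5814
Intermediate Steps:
Function('D')(s) = Add(-2, Mul(6, s))
Function('Y')(W) = Add(-4, W)
Mul(-153, Add(Function('Y')(Function('D')(-1)), -26)) = Mul(-153, Add(Add(-4, Add(-2, Mul(6, -1))), -26)) = Mul(-153, Add(Add(-4, Add(-2, -6)), -26)) = Mul(-153, Add(Add(-4, -8), -26)) = Mul(-153, Add(-12, -26)) = Mul(-153, -38) = 5814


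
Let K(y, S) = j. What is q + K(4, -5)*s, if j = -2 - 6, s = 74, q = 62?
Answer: -530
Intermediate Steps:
j = -8
K(y, S) = -8
q + K(4, -5)*s = 62 - 8*74 = 62 - 592 = -530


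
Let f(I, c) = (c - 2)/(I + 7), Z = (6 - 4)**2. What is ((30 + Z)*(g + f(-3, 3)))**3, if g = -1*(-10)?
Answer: 338608873/8 ≈ 4.2326e+7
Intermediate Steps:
g = 10
Z = 4 (Z = 2**2 = 4)
f(I, c) = (-2 + c)/(7 + I)
((30 + Z)*(g + f(-3, 3)))**3 = ((30 + 4)*(10 + (-2 + 3)/(7 - 3)))**3 = (34*(10 + 1/4))**3 = (34*(41/4))**3 = (697/2)**3 = 338608873/8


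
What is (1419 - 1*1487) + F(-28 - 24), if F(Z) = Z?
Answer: -120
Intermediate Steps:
(1419 - 1*1487) + F(-28 - 24) = (1419 - 1*1487) + (-28 - 24) = (1419 - 1487) - 52 = -68 - 52 = -120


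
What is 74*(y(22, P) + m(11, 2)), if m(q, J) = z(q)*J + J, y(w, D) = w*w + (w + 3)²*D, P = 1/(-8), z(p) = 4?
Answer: 123099/4 ≈ 30775.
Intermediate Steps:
P = -⅛ ≈ -0.12500
y(w, D) = w² + D*(3 + w)² (y(w, D) = w² + (3 + w)²*D = w² + D*(3 + w)²)
m(q, J) = 5*J (m(q, J) = 4*J + J = 5*J)
74*(y(22, P) + m(11, 2)) = 74*((22² - (3 + 22)²/8) + 5*2) = 74*((484 - ⅛*25²) + 10) = 74*((484 - ⅛*625) + 10) = 74*((484 - 625/8) + 10) = 74*(3247/8 + 10) = 74*(3327/8) = 123099/4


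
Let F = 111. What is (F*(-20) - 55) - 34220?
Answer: -36495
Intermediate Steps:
(F*(-20) - 55) - 34220 = (111*(-20) - 55) - 34220 = (-2220 - 55) - 34220 = -2275 - 34220 = -36495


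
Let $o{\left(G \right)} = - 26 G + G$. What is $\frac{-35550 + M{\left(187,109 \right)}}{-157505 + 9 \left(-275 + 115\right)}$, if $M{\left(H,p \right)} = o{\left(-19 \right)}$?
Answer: $\frac{7015}{31789} \approx 0.22067$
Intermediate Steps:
$o{\left(G \right)} = - 25 G$
$M{\left(H,p \right)} = 475$ ($M{\left(H,p \right)} = \left(-25\right) \left(-19\right) = 475$)
$\frac{-35550 + M{\left(187,109 \right)}}{-157505 + 9 \left(-275 + 115\right)} = \frac{-35550 + 475}{-157505 + 9 \left(-275 + 115\right)} = - \frac{35075}{-157505 + 9 \left(-160\right)} = - \frac{35075}{-157505 - 1440} = - \frac{35075}{-158945} = \left(-35075\right) \left(- \frac{1}{158945}\right) = \frac{7015}{31789}$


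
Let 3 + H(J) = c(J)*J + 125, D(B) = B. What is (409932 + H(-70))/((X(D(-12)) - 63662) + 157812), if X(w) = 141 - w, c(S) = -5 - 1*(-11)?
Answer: 409634/94303 ≈ 4.3438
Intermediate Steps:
c(S) = 6 (c(S) = -5 + 11 = 6)
H(J) = 122 + 6*J (H(J) = -3 + (6*J + 125) = -3 + (125 + 6*J) = 122 + 6*J)
(409932 + H(-70))/((X(D(-12)) - 63662) + 157812) = (409932 + (122 + 6*(-70)))/(((141 - 1*(-12)) - 63662) + 157812) = (409932 + (122 - 420))/(((141 + 12) - 63662) + 157812) = (409932 - 298)/((153 - 63662) + 157812) = 409634/(-63509 + 157812) = 409634/94303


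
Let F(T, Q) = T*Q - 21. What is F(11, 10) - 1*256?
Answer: -167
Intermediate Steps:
F(T, Q) = -21 + Q*T (F(T, Q) = Q*T - 21 = -21 + Q*T)
F(11, 10) - 1*256 = (-21 + 10*11) - 1*256 = (-21 + 110) - 256 = 89 - 256 = -167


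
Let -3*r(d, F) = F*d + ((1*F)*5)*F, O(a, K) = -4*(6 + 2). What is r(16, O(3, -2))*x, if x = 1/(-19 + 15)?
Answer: 384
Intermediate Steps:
O(a, K) = -32 (O(a, K) = -4*8 = -32)
r(d, F) = -5*F²/3 - F*d/3 (r(d, F) = -(F*d + ((1*F)*5)*F)/3 = -(F*d + (F*5)*F)/3 = -(F*d + (5*F)*F)/3 = -(F*d + 5*F²)/3 = -(5*F² + F*d)/3 = -5*F²/3 - F*d/3)
x = -¼ (x = 1/(-4) = -¼ ≈ -0.25000)
r(16, O(3, -2))*x = -⅓*(-32)*(16 + 5*(-32))*(-¼) = -⅓*(-32)*(16 - 160)*(-¼) = -⅓*(-32)*(-144)*(-¼) = -1536*(-¼) = 384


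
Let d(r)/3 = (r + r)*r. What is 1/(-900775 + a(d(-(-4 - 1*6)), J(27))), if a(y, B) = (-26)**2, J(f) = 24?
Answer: -1/900099 ≈ -1.1110e-6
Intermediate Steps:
d(r) = 6*r**2 (d(r) = 3*((r + r)*r) = 3*((2*r)*r) = 3*(2*r**2) = 6*r**2)
a(y, B) = 676
1/(-900775 + a(d(-(-4 - 1*6)), J(27))) = 1/(-900775 + 676) = 1/(-900099) = -1/900099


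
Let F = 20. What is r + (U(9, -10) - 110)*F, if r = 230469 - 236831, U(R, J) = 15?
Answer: -8262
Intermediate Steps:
r = -6362
r + (U(9, -10) - 110)*F = -6362 + (15 - 110)*20 = -6362 - 95*20 = -6362 - 1900 = -8262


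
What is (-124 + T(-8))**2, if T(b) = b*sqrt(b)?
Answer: 14864 + 3968*I*sqrt(2) ≈ 14864.0 + 5611.6*I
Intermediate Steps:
T(b) = b**(3/2)
(-124 + T(-8))**2 = (-124 + (-8)**(3/2))**2 = (-124 - 16*I*sqrt(2))**2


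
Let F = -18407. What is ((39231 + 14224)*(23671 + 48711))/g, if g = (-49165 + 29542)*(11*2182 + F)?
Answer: -773835962/21958137 ≈ -35.241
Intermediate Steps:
g = -109790685 (g = (-49165 + 29542)*(11*2182 - 18407) = -19623*(24002 - 18407) = -19623*5595 = -109790685)
((39231 + 14224)*(23671 + 48711))/g = ((39231 + 14224)*(23671 + 48711))/(-109790685) = (53455*72382)*(-1/109790685) = 3869179810*(-1/109790685) = -773835962/21958137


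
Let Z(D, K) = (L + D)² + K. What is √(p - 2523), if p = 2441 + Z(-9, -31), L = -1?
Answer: I*√13 ≈ 3.6056*I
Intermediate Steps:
Z(D, K) = K + (-1 + D)² (Z(D, K) = (-1 + D)² + K = K + (-1 + D)²)
p = 2510 (p = 2441 + (-31 + (-1 - 9)²) = 2441 + (-31 + (-10)²) = 2441 + (-31 + 100) = 2441 + 69 = 2510)
√(p - 2523) = √(2510 - 2523) = √(-13) = I*√13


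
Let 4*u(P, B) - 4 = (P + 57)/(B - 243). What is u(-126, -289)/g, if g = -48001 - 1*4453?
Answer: -2197/111622112 ≈ -1.9682e-5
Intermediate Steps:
u(P, B) = 1 + (57 + P)/(4*(-243 + B)) (u(P, B) = 1 + ((P + 57)/(B - 243))/4 = 1 + ((57 + P)/(-243 + B))/4 = 1 + (57 + P)/(4*(-243 + B)))
g = -52454 (g = -48001 - 4453 = -52454)
u(-126, -289)/g = ((-915 - 126 + 4*(-289))/(4*(-243 - 289)))/(-52454) = ((¼)*(-915 - 126 - 1156)/(-532))*(-1/52454) = ((¼)*(-1/532)*(-2197))*(-1/52454) = (2197/2128)*(-1/52454) = -2197/111622112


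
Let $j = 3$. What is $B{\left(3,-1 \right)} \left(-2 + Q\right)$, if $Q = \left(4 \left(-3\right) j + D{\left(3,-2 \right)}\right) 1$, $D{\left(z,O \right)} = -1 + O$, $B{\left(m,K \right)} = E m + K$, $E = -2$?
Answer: $287$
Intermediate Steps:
$B{\left(m,K \right)} = K - 2 m$ ($B{\left(m,K \right)} = - 2 m + K = K - 2 m$)
$Q = -39$ ($Q = \left(4 \left(-3\right) 3 - 3\right) 1 = \left(\left(-12\right) 3 - 3\right) 1 = \left(-36 - 3\right) 1 = \left(-39\right) 1 = -39$)
$B{\left(3,-1 \right)} \left(-2 + Q\right) = \left(-1 - 6\right) \left(-2 - 39\right) = \left(-1 - 6\right) \left(-41\right) = \left(-7\right) \left(-41\right) = 287$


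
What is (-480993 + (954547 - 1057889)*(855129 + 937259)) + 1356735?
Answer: -185228084954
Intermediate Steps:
(-480993 + (954547 - 1057889)*(855129 + 937259)) + 1356735 = (-480993 - 103342*1792388) + 1356735 = (-480993 - 185228960696) + 1356735 = -185229441689 + 1356735 = -185228084954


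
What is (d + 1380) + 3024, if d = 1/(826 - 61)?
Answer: 3369061/765 ≈ 4404.0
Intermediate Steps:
d = 1/765 ≈ 0.0013072
(d + 1380) + 3024 = (1/765 + 1380) + 3024 = 1055701/765 + 3024 = 3369061/765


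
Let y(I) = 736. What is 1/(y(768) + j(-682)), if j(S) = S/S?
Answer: 1/737 ≈ 0.0013569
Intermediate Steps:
j(S) = 1
1/(y(768) + j(-682)) = 1/(736 + 1) = 1/737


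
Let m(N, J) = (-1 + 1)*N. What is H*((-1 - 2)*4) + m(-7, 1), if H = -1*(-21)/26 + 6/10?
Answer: -1098/65 ≈ -16.892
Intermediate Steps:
m(N, J) = 0 (m(N, J) = 0*N = 0)
H = 183/130 (H = 21*(1/26) + 6*(⅒) = 21/26 + ⅗ = 183/130 ≈ 1.4077)
H*((-1 - 2)*4) + m(-7, 1) = 183*((-1 - 2)*4)/130 + 0 = 183*(-3*4)/130 + 0 = (183/130)*(-12) + 0 = -1098/65 + 0 = -1098/65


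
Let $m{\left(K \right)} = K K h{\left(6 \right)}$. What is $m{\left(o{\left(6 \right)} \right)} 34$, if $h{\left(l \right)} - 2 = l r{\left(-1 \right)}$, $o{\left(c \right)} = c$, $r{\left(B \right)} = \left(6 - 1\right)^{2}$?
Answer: $186048$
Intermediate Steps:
$r{\left(B \right)} = 25$ ($r{\left(B \right)} = 5^{2} = 25$)
$h{\left(l \right)} = 2 + 25 l$ ($h{\left(l \right)} = 2 + l 25 = 2 + 25 l$)
$m{\left(K \right)} = 152 K^{2}$ ($m{\left(K \right)} = K K \left(2 + 25 \cdot 6\right) = K^{2} \left(2 + 150\right) = K^{2} \cdot 152 = 152 K^{2}$)
$m{\left(o{\left(6 \right)} \right)} 34 = 152 \cdot 6^{2} \cdot 34 = 152 \cdot 36 \cdot 34 = 5472 \cdot 34 = 186048$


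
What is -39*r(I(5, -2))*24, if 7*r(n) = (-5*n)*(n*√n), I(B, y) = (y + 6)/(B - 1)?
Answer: 4680/7 ≈ 668.57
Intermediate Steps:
I(B, y) = (6 + y)/(-1 + B)
r(n) = -5*n^(5/2)/7 (r(n) = ((-5*n)*(n*√n))/7 = ((-5*n)*n^(3/2))/7 = (-5*n^(5/2))/7 = -5*n^(5/2)/7)
-39*r(I(5, -2))*24 = -(-195)*((6 - 2)/(-1 + 5))^(5/2)/7*24 = -(-195)*(4/4)^(5/2)/7*24 = -(-195)*((¼)*4)^(5/2)/7*24 = -(-195)*1^(5/2)/7*24 = -(-195)/7*24 = -39*(-5/7)*24 = (195/7)*24 = 4680/7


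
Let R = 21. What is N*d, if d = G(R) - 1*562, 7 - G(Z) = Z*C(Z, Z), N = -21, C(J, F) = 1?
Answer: 12096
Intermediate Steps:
G(Z) = 7 - Z
d = -576 (d = (7 - 1*21) - 1*562 = (7 - 21) - 562 = -14 - 562 = -576)
N*d = -21*(-576) = 12096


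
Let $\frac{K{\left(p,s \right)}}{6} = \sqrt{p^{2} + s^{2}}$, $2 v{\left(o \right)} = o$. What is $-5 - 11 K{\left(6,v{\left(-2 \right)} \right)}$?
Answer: $-5 - 66 \sqrt{37} \approx -406.46$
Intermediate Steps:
$v{\left(o \right)} = \frac{o}{2}$
$K{\left(p,s \right)} = 6 \sqrt{p^{2} + s^{2}}$
$-5 - 11 K{\left(6,v{\left(-2 \right)} \right)} = -5 - 11 \cdot 6 \sqrt{6^{2} + \left(\frac{1}{2} \left(-2\right)\right)^{2}} = -5 - 11 \cdot 6 \sqrt{36 + \left(-1\right)^{2}} = -5 - 11 \cdot 6 \sqrt{36 + 1} = -5 - 11 \cdot 6 \sqrt{37} = -5 - 66 \sqrt{37}$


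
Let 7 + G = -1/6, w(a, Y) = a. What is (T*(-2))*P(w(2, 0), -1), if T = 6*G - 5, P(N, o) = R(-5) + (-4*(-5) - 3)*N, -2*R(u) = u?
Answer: 3504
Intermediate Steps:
G = -43/6 (G = -7 - 1/6 = -43/6 ≈ -7.1667)
R(u) = -u/2
P(N, o) = 5/2 + 17*N (P(N, o) = -1/2*(-5) + (-4*(-5) - 3)*N = 5/2 + (20 - 3)*N = 5/2 + 17*N)
T = -48 (T = 6*(-43/6) - 5 = -43 - 5 = -48)
(T*(-2))*P(w(2, 0), -1) = (-48*(-2))*(5/2 + 17*2) = 96*(5/2 + 34) = 96*(73/2) = 3504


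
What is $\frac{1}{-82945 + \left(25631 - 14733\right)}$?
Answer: $- \frac{1}{72047} \approx -1.388 \cdot 10^{-5}$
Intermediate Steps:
$\frac{1}{-82945 + \left(25631 - 14733\right)} = \frac{1}{-82945 + 10898} = \frac{1}{-72047} = - \frac{1}{72047}$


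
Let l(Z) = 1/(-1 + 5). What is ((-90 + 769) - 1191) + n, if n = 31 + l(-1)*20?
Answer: -476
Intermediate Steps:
l(Z) = 1/4
n = 36 (n = 31 + (1/4)*20 = 31 + 5 = 36)
((-90 + 769) - 1191) + n = ((-90 + 769) - 1191) + 36 = (679 - 1191) + 36 = -512 + 36 = -476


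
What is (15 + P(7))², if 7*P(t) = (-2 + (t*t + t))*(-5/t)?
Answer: 216225/2401 ≈ 90.056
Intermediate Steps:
P(t) = -5*(-2 + t + t²)/(7*t) (P(t) = ((-2 + (t*t + t))*(-5/t))/7 = ((-2 + (t² + t))*(-5/t))/7 = ((-2 + (t + t²))*(-5/t))/7 = ((-2 + t + t²)*(-5/t))/7 = (-5*(-2 + t + t²)/t)/7 = -5*(-2 + t + t²)/(7*t))
(15 + P(7))² = (15 + (5/7)*(2 - 1*7*(1 + 7))/7)² = (15 + (5/7)*(⅐)*(2 - 1*7*8))² = (15 + (5/7)*(⅐)*(2 - 56))² = (15 + (5/7)*(⅐)*(-54))² = (15 - 270/49)² = (465/49)² = 216225/2401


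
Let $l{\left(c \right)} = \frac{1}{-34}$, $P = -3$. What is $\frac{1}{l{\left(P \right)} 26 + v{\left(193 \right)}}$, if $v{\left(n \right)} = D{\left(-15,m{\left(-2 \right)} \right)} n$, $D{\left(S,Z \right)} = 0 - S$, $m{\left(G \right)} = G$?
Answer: $\frac{17}{49202} \approx 0.00034551$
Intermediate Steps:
$l{\left(c \right)} = - \frac{1}{34}$
$D{\left(S,Z \right)} = - S$
$v{\left(n \right)} = 15 n$ ($v{\left(n \right)} = \left(-1\right) \left(-15\right) n = 15 n$)
$\frac{1}{l{\left(P \right)} 26 + v{\left(193 \right)}} = \frac{1}{\left(- \frac{1}{34}\right) 26 + 15 \cdot 193} = \frac{1}{- \frac{13}{17} + 2895} = \frac{1}{\frac{49202}{17}} = \frac{17}{49202}$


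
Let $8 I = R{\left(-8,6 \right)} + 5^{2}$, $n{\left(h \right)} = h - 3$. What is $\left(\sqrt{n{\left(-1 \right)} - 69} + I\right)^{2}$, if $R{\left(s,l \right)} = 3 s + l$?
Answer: $- \frac{4623}{64} + \frac{7 i \sqrt{73}}{4} \approx -72.234 + 14.952 i$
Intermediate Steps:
$R{\left(s,l \right)} = l + 3 s$
$n{\left(h \right)} = -3 + h$ ($n{\left(h \right)} = h - 3 = -3 + h$)
$I = \frac{7}{8}$ ($I = \frac{\left(6 + 3 \left(-8\right)\right) + 5^{2}}{8} = \frac{\left(6 - 24\right) + 25}{8} = \frac{-18 + 25}{8} = \frac{1}{8} \cdot 7 = \frac{7}{8} \approx 0.875$)
$\left(\sqrt{n{\left(-1 \right)} - 69} + I\right)^{2} = \left(\sqrt{\left(-3 - 1\right) - 69} + \frac{7}{8}\right)^{2} = \left(\sqrt{-4 - 69} + \frac{7}{8}\right)^{2} = \left(\sqrt{-73} + \frac{7}{8}\right)^{2} = \left(i \sqrt{73} + \frac{7}{8}\right)^{2} = \left(\frac{7}{8} + i \sqrt{73}\right)^{2}$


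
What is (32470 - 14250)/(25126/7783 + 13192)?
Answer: 70903130/51349231 ≈ 1.3808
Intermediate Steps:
(32470 - 14250)/(25126/7783 + 13192) = 18220/(25126*(1/7783) + 13192) = 18220/(25126/7783 + 13192) = 18220/(102698462/7783) = 18220*(7783/102698462) = 70903130/51349231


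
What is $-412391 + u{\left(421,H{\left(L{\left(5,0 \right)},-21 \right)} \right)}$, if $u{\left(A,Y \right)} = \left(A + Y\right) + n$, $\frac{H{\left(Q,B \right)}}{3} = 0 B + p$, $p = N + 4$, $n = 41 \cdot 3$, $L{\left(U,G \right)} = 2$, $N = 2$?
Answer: $-411829$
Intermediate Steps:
$n = 123$
$p = 6$ ($p = 2 + 4 = 6$)
$H{\left(Q,B \right)} = 18$ ($H{\left(Q,B \right)} = 3 \left(0 B + 6\right) = 3 \left(0 + 6\right) = 3 \cdot 6 = 18$)
$u{\left(A,Y \right)} = 123 + A + Y$ ($u{\left(A,Y \right)} = \left(A + Y\right) + 123 = 123 + A + Y$)
$-412391 + u{\left(421,H{\left(L{\left(5,0 \right)},-21 \right)} \right)} = -412391 + \left(123 + 421 + 18\right) = -412391 + 562 = -411829$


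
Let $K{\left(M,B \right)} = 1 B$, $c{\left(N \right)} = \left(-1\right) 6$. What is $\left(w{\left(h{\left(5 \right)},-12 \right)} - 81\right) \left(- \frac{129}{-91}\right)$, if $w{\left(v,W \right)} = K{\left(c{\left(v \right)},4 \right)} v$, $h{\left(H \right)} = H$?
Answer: $- \frac{7869}{91} \approx -86.473$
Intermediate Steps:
$c{\left(N \right)} = -6$
$K{\left(M,B \right)} = B$
$w{\left(v,W \right)} = 4 v$
$\left(w{\left(h{\left(5 \right)},-12 \right)} - 81\right) \left(- \frac{129}{-91}\right) = \left(4 \cdot 5 - 81\right) \left(- \frac{129}{-91}\right) = \left(20 - 81\right) \left(\left(-129\right) \left(- \frac{1}{91}\right)\right) = \left(-61\right) \frac{129}{91} = - \frac{7869}{91}$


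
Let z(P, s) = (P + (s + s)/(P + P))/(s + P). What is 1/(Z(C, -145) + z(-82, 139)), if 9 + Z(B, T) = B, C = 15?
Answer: 4674/21181 ≈ 0.22067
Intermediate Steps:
Z(B, T) = -9 + B
z(P, s) = (P + s/P)/(P + s) (z(P, s) = (P + (2*s)/((2*P)))/(P + s) = (P + (2*s)*(1/(2*P)))/(P + s) = (P + s/P)/(P + s))
1/(Z(C, -145) + z(-82, 139)) = 1/((-9 + 15) + (139 + (-82)**2)/((-82)*(-82 + 139))) = 1/(6 - 1/82*(139 + 6724)/57) = 1/(6 - 1/82*1/57*6863) = 1/(6 - 6863/4674) = 1/(21181/4674) = 4674/21181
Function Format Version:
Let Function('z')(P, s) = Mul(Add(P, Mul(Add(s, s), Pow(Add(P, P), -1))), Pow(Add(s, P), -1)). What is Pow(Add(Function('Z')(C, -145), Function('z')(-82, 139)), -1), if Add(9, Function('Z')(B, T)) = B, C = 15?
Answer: Rational(4674, 21181) ≈ 0.22067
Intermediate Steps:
Function('Z')(B, T) = Add(-9, B)
Function('z')(P, s) = Mul(Pow(Add(P, s), -1), Add(P, Mul(s, Pow(P, -1)))) (Function('z')(P, s) = Mul(Add(P, Mul(Mul(2, s), Pow(Mul(2, P), -1))), Pow(Add(P, s), -1)) = Mul(Add(P, Mul(Mul(2, s), Mul(Rational(1, 2), Pow(P, -1)))), Pow(Add(P, s), -1)) = Mul(Add(P, Mul(s, Pow(P, -1))), Pow(Add(P, s), -1)) = Mul(Pow(Add(P, s), -1), Add(P, Mul(s, Pow(P, -1)))))
Pow(Add(Function('Z')(C, -145), Function('z')(-82, 139)), -1) = Pow(Add(Add(-9, 15), Mul(Pow(-82, -1), Pow(Add(-82, 139), -1), Add(139, Pow(-82, 2)))), -1) = Pow(Add(6, Mul(Rational(-1, 82), Pow(57, -1), Add(139, 6724))), -1) = Pow(Add(6, Mul(Rational(-1, 82), Rational(1, 57), 6863)), -1) = Pow(Add(6, Rational(-6863, 4674)), -1) = Pow(Rational(21181, 4674), -1) = Rational(4674, 21181)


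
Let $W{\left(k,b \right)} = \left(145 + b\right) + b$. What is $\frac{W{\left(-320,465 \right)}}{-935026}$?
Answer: $- \frac{1075}{935026} \approx -0.0011497$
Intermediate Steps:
$W{\left(k,b \right)} = 145 + 2 b$
$\frac{W{\left(-320,465 \right)}}{-935026} = \frac{145 + 2 \cdot 465}{-935026} = \left(145 + 930\right) \left(- \frac{1}{935026}\right) = 1075 \left(- \frac{1}{935026}\right) = - \frac{1075}{935026}$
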